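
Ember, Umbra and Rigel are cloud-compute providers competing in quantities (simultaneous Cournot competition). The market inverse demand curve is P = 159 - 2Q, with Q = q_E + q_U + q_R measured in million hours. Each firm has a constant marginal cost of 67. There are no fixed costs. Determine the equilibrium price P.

Each firm earns π_i = (159 - 2Q)q_i - 67q_i.
Setting ∂π_i/∂q_i = 0 with rivals' quantities fixed: 92 - 4q_i - 2·Σ_{j≠i} q_j = 0.
By symmetry each firm produces the same amount; substituting Σ_{j≠i} q_j = 2q_i yields q_i = 92/8 = 23/2.
Total output Q = 69/2, so price P = 159 - 2·(69/2) = 90.

90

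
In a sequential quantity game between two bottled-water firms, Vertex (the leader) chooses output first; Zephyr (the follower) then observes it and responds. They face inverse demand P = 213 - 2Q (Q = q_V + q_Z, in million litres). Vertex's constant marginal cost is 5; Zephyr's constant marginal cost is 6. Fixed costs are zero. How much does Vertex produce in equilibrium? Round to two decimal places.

The follower Zephyr best-responds to any q_V: π_Z = (213 - 2Q)q_Z - 6q_Z.
∂π_Z/∂q_Z = 207 - 2q_V - 4q_Z = 0 gives the reaction function q_Z = (207 - 2q_V)/4.
Vertex substitutes q_Z(q_V) into its own profit: π_V = q_V(213 - 2q_V - (207 - 2q_V)/2) - 5q_V = (219/2 - q_V)q_V - 5q_V.
The leader's first-order condition 209/2 - 2q_V = 0 yields q_V = 209/4.
Then q_Z = (207 - 2·(209/4))/4 = 205/8.

52.25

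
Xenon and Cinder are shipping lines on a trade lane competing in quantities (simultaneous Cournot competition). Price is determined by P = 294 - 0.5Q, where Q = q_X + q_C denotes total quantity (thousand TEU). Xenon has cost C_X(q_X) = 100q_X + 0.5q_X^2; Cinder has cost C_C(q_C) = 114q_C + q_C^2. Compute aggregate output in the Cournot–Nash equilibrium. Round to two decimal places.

Xenon's profit: π_X = (294 - 0.5Q)q_X - (100q_X + (1/2)q_X²). Setting ∂π_X/∂q_X = 0: 194 - 2q_X - (1/2)(q_C) = 0.
Cinder's first-order condition: 180 - 3q_C - (1/2)(q_X) = 0.
Best responses: q_X = (194 - (1/2)q_C)/2, q_C = (180 - (1/2)q_X)/3.
Substituting one into the other gives q_X = 1968/23 and q_C = 1052/23.
Total output Q = 1968/23 + 1052/23 = 131.3043.

131.30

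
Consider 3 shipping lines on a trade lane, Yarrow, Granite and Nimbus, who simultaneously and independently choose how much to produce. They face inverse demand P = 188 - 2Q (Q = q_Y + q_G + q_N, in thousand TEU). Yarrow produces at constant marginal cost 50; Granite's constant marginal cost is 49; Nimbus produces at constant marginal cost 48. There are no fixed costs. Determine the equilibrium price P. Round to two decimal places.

83.75

Yarrow's profit: π_Y = (188 - 2Q)q_Y - (50q_Y). Setting ∂π_Y/∂q_Y = 0: 138 - 4q_Y - 2(q_G + q_N) = 0.
Granite's first-order condition: 139 - 4q_G - 2(q_Y + q_N) = 0.
Nimbus's first-order condition: 140 - 4q_N - 2(q_Y + q_G) = 0.
Adding the 3 first-order conditions: 417 − 8Q = 0, so Q = 417/8.
Back-substituting: q_Y = (138 − 417/4)/2 = 135/8, q_G = (139 − 417/4)/2 = 139/8, q_N = (140 − 417/4)/2 = 143/8.
Total output Q = 417/8, so price P = 188 - 2·(417/8) = 335/4.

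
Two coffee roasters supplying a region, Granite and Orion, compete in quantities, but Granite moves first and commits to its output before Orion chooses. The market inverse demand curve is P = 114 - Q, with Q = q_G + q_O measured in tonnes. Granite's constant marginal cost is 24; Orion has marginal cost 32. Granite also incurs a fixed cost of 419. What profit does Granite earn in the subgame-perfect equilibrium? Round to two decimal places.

781.50

Solve by backward induction. Given q_G, the follower Orion maximises π_O = (114 - q_G - q_O)q_O - 32q_O.
∂π_O/∂q_O = 82 - q_G - 2q_O = 0 gives the reaction function q_O = (82 - q_G)/2.
Granite substitutes q_O(q_G) into its own profit: π_G = q_G(114 - q_G - (82 - q_G)/2) - 24q_G = (73 - (1/2)q_G)q_G - 24q_G.
Leader FOC: 49 - q_G = 0, so q_G = 49.
Then q_O = (82 - 49)/2 = 33/2.
Price P = 114 - 131/2 = 97/2.
Granite's profit: (97/2 - 24)·49 - 419 = 1563/2.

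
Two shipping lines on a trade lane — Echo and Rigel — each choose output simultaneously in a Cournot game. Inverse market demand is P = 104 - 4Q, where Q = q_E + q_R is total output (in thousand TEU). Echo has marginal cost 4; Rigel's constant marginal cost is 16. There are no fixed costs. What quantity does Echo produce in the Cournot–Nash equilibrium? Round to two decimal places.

Echo's profit: π_E = (104 - 4Q)q_E - (4q_E). Setting ∂π_E/∂q_E = 0: 100 - 8q_E - 4(q_R) = 0.
Rigel's first-order condition: 88 - 8q_R - 4(q_E) = 0.
Best responses: q_E = (100 - 4q_R)/8, q_R = (88 - 4q_E)/8.
Solving the pair: q_E = 28/3, q_R = 19/3.

9.33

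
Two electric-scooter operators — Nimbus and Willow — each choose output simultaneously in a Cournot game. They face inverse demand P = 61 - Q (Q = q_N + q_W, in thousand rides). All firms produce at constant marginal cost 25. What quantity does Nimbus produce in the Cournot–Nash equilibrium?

12

Each firm earns π_i = (61 - Q)q_i - 25q_i.
First-order condition (treating rivals' output as given): 36 - 2q_i - q_j = 0.
By symmetry each firm produces the same amount; substituting q_j = q_i yields q_i = 36/3 = 12.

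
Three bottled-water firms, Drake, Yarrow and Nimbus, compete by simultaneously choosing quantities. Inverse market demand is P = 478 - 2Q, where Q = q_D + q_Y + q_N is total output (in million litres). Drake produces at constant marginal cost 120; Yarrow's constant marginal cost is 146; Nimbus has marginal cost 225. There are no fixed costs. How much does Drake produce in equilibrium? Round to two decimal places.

Drake's profit: π_D = (478 - 2Q)q_D - (120q_D). Setting ∂π_D/∂q_D = 0: 358 - 4q_D - 2(q_Y + q_N) = 0.
Yarrow's profit: π_Y = (478 - 2Q)q_Y - (146q_Y). Setting ∂π_Y/∂q_Y = 0: 332 - 4q_Y - 2(q_D + q_N) = 0.
Nimbus's profit: π_N = (478 - 2Q)q_N - (225q_N). Setting ∂π_N/∂q_N = 0: 253 - 4q_N - 2(q_D + q_Y) = 0.
Summing all 3 equations gives 943 − 8Q = 0, hence Q = 943/8.
Back-substituting: q_D = (358 − 943/4)/2 = 489/8, q_Y = (332 − 943/4)/2 = 385/8, q_N = (253 − 943/4)/2 = 69/8.

61.13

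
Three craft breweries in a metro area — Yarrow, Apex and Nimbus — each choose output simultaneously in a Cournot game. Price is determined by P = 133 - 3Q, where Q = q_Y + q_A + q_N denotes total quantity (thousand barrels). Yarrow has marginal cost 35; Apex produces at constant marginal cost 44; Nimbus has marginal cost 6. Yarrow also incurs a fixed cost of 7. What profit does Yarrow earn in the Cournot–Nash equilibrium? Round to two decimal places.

119.75

Yarrow's profit: π_Y = (133 - 3Q)q_Y - (35q_Y). Setting ∂π_Y/∂q_Y = 0: 98 - 6q_Y - 3(q_A + q_N) = 0.
Apex's profit: π_A = (133 - 3Q)q_A - (44q_A). Setting ∂π_A/∂q_A = 0: 89 - 6q_A - 3(q_Y + q_N) = 0.
Nimbus's first-order condition: 127 - 6q_N - 3(q_Y + q_A) = 0.
Adding the 3 first-order conditions: 314 − 12Q = 0, so Q = 157/6.
Back-substituting: q_Y = (98 − 157/2)/3 = 13/2, q_A = (89 − 157/2)/3 = 7/2, q_N = (127 − 157/2)/3 = 97/6.
Price P = 133 - 3·(157/6) = 109/2.
Yarrow's profit: (109/2 - 35)·(13/2) - 7 = 479/4.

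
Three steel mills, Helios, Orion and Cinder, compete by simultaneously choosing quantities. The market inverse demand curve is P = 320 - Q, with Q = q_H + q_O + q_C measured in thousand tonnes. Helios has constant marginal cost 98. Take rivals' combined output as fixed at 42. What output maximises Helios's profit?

90

With rivals' combined output fixed at 42, Helios's profit is π_H = (320 - 42 - q_H)q_H - (98q_H) = (278 - q_H)q_H - (98q_H).
∂π_H/∂q_H = 180 - 2q_H = 0, so q_H = 90.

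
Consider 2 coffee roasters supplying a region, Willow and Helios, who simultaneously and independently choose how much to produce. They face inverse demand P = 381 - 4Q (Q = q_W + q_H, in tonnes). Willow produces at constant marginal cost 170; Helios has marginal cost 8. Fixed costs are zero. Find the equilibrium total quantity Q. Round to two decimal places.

Willow's profit: π_W = (381 - 4Q)q_W - (170q_W). Setting ∂π_W/∂q_W = 0: 211 - 8q_W - 4(q_H) = 0.
Helios's first-order condition: 373 - 8q_H - 4(q_W) = 0.
Best responses: q_W = (211 - 4q_H)/8, q_H = (373 - 4q_W)/8.
Solving the pair: q_W = 49/12, q_H = 535/12.
Total output Q = 49/12 + 535/12 = 146/3.

48.67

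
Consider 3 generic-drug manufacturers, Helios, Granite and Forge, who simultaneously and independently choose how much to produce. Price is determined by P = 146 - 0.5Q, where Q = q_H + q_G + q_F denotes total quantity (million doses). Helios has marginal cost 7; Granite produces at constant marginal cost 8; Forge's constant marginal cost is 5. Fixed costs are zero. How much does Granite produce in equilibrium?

Helios's profit: π_H = (146 - 0.5Q)q_H - (7q_H). Setting ∂π_H/∂q_H = 0: 139 - q_H - (1/2)(q_G + q_F) = 0.
Granite's first-order condition: 138 - q_G - (1/2)(q_H + q_F) = 0.
Forge's first-order condition: 141 - q_F - (1/2)(q_H + q_G) = 0.
Summing all 3 equations gives 418 − 2Q = 0, hence Q = 209.
Back-substituting: q_H = (139 − 209/2)/(1/2) = 69, q_G = (138 − 209/2)/(1/2) = 67, q_F = (141 − 209/2)/(1/2) = 73.

67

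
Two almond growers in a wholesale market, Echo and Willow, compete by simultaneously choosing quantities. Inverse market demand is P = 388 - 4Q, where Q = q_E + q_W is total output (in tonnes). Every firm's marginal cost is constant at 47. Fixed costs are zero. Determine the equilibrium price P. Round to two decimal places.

A representative firm's profit is π_i = q_i(388 - 4Q) - 47q_i.
Setting ∂π_i/∂q_i = 0 with rivals' quantities fixed: 341 - 8q_i - 4q_j = 0.
By symmetry each firm produces the same amount; substituting q_j = q_i yields q_i = 341/12.
Total output Q = 341/6, so price P = 388 - 4·(341/6) = 482/3.

160.67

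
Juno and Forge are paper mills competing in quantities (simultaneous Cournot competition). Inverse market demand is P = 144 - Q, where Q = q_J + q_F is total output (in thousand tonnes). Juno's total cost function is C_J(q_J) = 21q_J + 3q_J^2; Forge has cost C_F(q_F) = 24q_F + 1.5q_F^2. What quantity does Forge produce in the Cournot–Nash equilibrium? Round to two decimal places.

Juno's profit: π_J = (144 - Q)q_J - (21q_J + 3q_J²). Setting ∂π_J/∂q_J = 0: 123 - 8q_J - (q_F) = 0.
Forge's profit: π_F = (144 - Q)q_F - (24q_F + (3/2)q_F²). Setting ∂π_F/∂q_F = 0: 120 - 5q_F - (q_J) = 0.
Rearranging gives the reaction functions q_J = (123 - q_F)/8 and q_F = (120 - q_J)/5.
Solving the pair: q_J = 165/13, q_F = 279/13.

21.46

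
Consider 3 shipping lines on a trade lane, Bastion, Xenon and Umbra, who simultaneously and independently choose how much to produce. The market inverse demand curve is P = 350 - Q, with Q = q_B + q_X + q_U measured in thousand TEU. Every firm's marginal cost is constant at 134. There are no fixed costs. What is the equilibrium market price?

188

A representative firm's profit is π_i = q_i(350 - Q) - 134q_i.
Setting ∂π_i/∂q_i = 0 with rivals' quantities fixed: 216 - 2q_i - Σ_{j≠i} q_j = 0.
With identical firms every q_j equals q_i, so Σ_{j≠i} q_j = 2q_i and 216 = 4q_i, giving q_i = 54.
Total output Q = 162, so price P = 350 - 162 = 188.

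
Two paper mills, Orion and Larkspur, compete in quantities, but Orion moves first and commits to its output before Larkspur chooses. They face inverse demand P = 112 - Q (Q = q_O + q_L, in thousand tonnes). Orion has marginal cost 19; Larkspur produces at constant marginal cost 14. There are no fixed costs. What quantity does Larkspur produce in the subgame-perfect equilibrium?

Solve by backward induction. Given q_O, the follower Larkspur maximises π_L = (112 - q_O - q_L)q_L - 14q_L.
Follower FOC: 98 - q_O - 2q_L = 0, so q_L(q_O) = (98 - q_O)/2.
The leader anticipates this reaction. Substituting into P = 112 - Q gives P = 63 - (1/2)q_O, so π_O = (63 - (1/2)q_O)q_O - 19q_O.
The leader's first-order condition 44 - q_O = 0 yields q_O = 44.
Then q_L = (98 - 44)/2 = 27.

27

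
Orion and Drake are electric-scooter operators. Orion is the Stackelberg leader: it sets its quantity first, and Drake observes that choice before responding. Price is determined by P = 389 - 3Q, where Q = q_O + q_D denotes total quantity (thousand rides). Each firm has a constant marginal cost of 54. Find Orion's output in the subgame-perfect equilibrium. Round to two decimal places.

The follower Drake best-responds to any q_O: π_D = (389 - 3Q)q_D - 54q_D.
Setting the follower's marginal profit to zero, 335 - 3q_O - 6q_D = 0, i.e. q_D = (335 - 3q_O)/6.
Orion substitutes q_D(q_O) into its own profit: π_O = q_O(389 - 3q_O - (335 - 3q_O)/2) - 54q_O = (443/2 - (3/2)q_O)q_O - 54q_O.
The leader's first-order condition 335/2 - 3q_O = 0 yields q_O = 335/6.
Then q_D = (335 - 3·(335/6))/6 = 335/12.

55.83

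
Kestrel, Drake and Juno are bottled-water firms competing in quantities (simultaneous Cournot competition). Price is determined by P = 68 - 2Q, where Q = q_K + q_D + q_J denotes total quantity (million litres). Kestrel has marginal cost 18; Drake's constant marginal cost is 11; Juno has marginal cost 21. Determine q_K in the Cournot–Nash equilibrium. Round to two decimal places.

5.75

Kestrel's profit: π_K = (68 - 2Q)q_K - (18q_K). Setting ∂π_K/∂q_K = 0: 50 - 4q_K - 2(q_D + q_J) = 0.
Drake's first-order condition: 57 - 4q_D - 2(q_K + q_J) = 0.
Juno's profit: π_J = (68 - 2Q)q_J - (21q_J). Setting ∂π_J/∂q_J = 0: 47 - 4q_J - 2(q_K + q_D) = 0.
Adding the 3 first-order conditions: 154 − 8Q = 0, so Q = 77/4.
Back-substituting: q_K = (50 − 77/2)/2 = 23/4, q_D = (57 − 77/2)/2 = 37/4, q_J = (47 − 77/2)/2 = 17/4.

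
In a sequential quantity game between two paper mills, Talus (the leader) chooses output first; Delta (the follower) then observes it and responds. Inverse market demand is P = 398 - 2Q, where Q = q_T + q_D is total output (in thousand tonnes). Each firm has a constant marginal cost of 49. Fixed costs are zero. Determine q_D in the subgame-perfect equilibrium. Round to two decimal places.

Solve by backward induction. Given q_T, the follower Delta maximises π_D = (398 - 2q_T - 2q_D)q_D - 49q_D.
Follower FOC: 349 - 2q_T - 4q_D = 0, so q_D(q_T) = (349 - 2q_T)/4.
Talus substitutes q_D(q_T) into its own profit: π_T = q_T(398 - 2q_T - (349 - 2q_T)/2) - 49q_T = (447/2 - q_T)q_T - 49q_T.
Leader FOC: 349/2 - 2q_T = 0, so q_T = 349/4.
Then q_D = (349 - 2·(349/4))/4 = 349/8.

43.63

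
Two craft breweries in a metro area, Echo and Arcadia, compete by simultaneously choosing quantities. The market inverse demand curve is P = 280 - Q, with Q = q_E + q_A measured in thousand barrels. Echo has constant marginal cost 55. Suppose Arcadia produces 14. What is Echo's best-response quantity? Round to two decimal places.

With the rival's output fixed at 14, Echo's profit is π_E = (280 - 14 - q_E)q_E - (55q_E) = (266 - q_E)q_E - (55q_E).
∂π_E/∂q_E = 211 - 2q_E = 0, so q_E = 211/2.

105.50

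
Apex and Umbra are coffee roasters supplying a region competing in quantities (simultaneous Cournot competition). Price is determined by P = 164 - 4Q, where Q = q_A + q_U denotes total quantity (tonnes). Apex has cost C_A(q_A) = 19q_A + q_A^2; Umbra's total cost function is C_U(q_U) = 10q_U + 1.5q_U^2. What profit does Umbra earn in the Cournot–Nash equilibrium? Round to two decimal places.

Apex's profit: π_A = (164 - 4Q)q_A - (19q_A + q_A²). Setting ∂π_A/∂q_A = 0: 145 - 10q_A - 4(q_U) = 0.
Umbra's first-order condition: 154 - 11q_U - 4(q_A) = 0.
So q_A = (145 - 4q_U)/10 and q_U = (154 - 4q_A)/11.
Substituting one into the other gives q_A = 979/94 and q_U = 480/47.
Price P = 164 - 4·(1939/94) = 81.4894.
Umbra's profit: 81.4894·(480/47) - 10·(480/47) - (3/2)(480/47)² = 573.6532.

573.65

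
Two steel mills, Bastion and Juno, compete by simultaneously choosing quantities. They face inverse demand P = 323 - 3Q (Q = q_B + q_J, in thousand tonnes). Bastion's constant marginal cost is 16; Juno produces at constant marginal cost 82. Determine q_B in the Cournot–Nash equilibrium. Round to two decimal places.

Bastion's profit: π_B = (323 - 3Q)q_B - (16q_B). Setting ∂π_B/∂q_B = 0: 307 - 6q_B - 3(q_J) = 0.
Juno's profit: π_J = (323 - 3Q)q_J - (82q_J). Setting ∂π_J/∂q_J = 0: 241 - 6q_J - 3(q_B) = 0.
Rearranging gives the reaction functions q_B = (307 - 3q_J)/6 and q_J = (241 - 3q_B)/6.
Substituting one into the other gives q_B = 373/9 and q_J = 175/9.

41.44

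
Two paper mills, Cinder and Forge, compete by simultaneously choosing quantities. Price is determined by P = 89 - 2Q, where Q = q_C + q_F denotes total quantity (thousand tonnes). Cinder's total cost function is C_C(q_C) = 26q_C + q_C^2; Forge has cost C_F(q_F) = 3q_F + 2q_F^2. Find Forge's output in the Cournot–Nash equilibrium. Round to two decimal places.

8.86

Cinder's profit: π_C = (89 - 2Q)q_C - (26q_C + q_C²). Setting ∂π_C/∂q_C = 0: 63 - 6q_C - 2(q_F) = 0.
Forge's first-order condition: 86 - 8q_F - 2(q_C) = 0.
So q_C = (63 - 2q_F)/6 and q_F = (86 - 2q_C)/8.
Solving the pair: q_C = 83/11, q_F = 195/22.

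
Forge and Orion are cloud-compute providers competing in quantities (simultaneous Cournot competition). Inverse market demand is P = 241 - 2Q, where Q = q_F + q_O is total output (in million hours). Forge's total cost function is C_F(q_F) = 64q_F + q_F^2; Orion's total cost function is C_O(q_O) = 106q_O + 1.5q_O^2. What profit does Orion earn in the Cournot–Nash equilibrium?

Forge's profit: π_F = (241 - 2Q)q_F - (64q_F + q_F²). Setting ∂π_F/∂q_F = 0: 177 - 6q_F - 2(q_O) = 0.
Orion's first-order condition: 135 - 7q_O - 2(q_F) = 0.
Rearranging gives the reaction functions q_F = (177 - 2q_O)/6 and q_O = (135 - 2q_F)/7.
Substituting one into the other gives q_F = 51/2 and q_O = 12.
Price P = 241 - 2·(75/2) = 166.
Orion's profit: 166·12 - 106·12 - (3/2)·12² = 504.

504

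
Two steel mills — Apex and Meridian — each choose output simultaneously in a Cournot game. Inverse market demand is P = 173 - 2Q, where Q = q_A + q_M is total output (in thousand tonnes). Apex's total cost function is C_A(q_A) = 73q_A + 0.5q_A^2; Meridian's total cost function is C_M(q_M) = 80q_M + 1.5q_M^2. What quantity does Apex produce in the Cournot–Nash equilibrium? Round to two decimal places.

16.58

Apex's profit: π_A = (173 - 2Q)q_A - (73q_A + (1/2)q_A²). Setting ∂π_A/∂q_A = 0: 100 - 5q_A - 2(q_M) = 0.
Meridian's first-order condition: 93 - 7q_M - 2(q_A) = 0.
So q_A = (100 - 2q_M)/5 and q_M = (93 - 2q_A)/7.
Substituting one into the other gives q_A = 514/31 and q_M = 265/31.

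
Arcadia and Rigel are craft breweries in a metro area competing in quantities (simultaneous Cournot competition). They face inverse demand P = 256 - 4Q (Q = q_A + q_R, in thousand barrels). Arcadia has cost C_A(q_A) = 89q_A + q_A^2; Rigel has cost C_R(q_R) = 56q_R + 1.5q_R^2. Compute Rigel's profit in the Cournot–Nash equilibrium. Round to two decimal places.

1104.37

Arcadia's profit: π_A = (256 - 4Q)q_A - (89q_A + q_A²). Setting ∂π_A/∂q_A = 0: 167 - 10q_A - 4(q_R) = 0.
Rigel's first-order condition: 200 - 11q_R - 4(q_A) = 0.
Best responses: q_A = (167 - 4q_R)/10, q_R = (200 - 4q_A)/11.
Solving the pair: q_A = 1037/94, q_R = 666/47.
Price P = 256 - 4·25.2021 = 155.1915.
Rigel's profit: 155.1915·(666/47) - 56·(666/47) - (3/2)(666/47)² = 1104.3721.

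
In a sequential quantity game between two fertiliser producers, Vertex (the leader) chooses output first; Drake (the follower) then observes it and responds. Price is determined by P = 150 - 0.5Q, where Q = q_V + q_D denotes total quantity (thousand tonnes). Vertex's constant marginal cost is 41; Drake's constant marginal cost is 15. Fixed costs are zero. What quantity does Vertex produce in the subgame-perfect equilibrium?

Solve by backward induction. Given q_V, the follower Drake maximises π_D = (150 - (1/2)q_V - (1/2)q_D)q_D - 15q_D.
Follower FOC: 135 - (1/2)q_V - q_D = 0, so q_D(q_V) = (135 - (1/2)q_V).
The leader anticipates this reaction. Substituting into P = 150 - 0.5Q gives P = 165/2 - (1/4)q_V, so π_V = (165/2 - (1/4)q_V)q_V - 41q_V.
Maximising: ∂π_V/∂q_V = 83/2 - (1/2)q_V = 0, giving q_V = 83.
Then q_D = (135 - (1/2)·83) = 187/2.

83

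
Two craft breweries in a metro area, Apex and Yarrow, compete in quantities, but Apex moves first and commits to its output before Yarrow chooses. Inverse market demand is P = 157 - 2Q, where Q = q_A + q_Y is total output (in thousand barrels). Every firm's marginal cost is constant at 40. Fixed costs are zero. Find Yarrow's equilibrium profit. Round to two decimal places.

Solve by backward induction. Given q_A, the follower Yarrow maximises π_Y = (157 - 2q_A - 2q_Y)q_Y - 40q_Y.
∂π_Y/∂q_Y = 117 - 2q_A - 4q_Y = 0 gives the reaction function q_Y = (117 - 2q_A)/4.
Apex substitutes q_Y(q_A) into its own profit: π_A = q_A(157 - 2q_A - (117 - 2q_A)/2) - 40q_A = (197/2 - q_A)q_A - 40q_A.
Maximising: ∂π_A/∂q_A = 117/2 - 2q_A = 0, giving q_A = 117/4.
Then q_Y = (117 - 2·(117/4))/4 = 117/8.
Price P = 157 - 2·(351/8) = 277/4.
Yarrow's profit: (277/4 - 40)·(117/8) = 427.7813.

427.78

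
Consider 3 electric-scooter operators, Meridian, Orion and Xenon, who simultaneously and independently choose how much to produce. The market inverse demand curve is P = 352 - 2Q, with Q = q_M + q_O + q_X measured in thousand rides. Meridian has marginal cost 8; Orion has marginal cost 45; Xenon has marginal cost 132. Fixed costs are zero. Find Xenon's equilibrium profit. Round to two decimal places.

Meridian's profit: π_M = (352 - 2Q)q_M - (8q_M). Setting ∂π_M/∂q_M = 0: 344 - 4q_M - 2(q_O + q_X) = 0.
Orion's profit: π_O = (352 - 2Q)q_O - (45q_O). Setting ∂π_O/∂q_O = 0: 307 - 4q_O - 2(q_M + q_X) = 0.
Xenon's first-order condition: 220 - 4q_X - 2(q_M + q_O) = 0.
Adding the 3 first-order conditions: 871 − 8Q = 0, so Q = 871/8.
Back-substituting: q_M = (344 − 871/4)/2 = 505/8, q_O = (307 − 871/4)/2 = 357/8, q_X = (220 − 871/4)/2 = 9/8.
Price P = 352 - 2·(871/8) = 537/4.
Xenon's profit: (537/4 - 132)·(9/8) = 81/32.

2.53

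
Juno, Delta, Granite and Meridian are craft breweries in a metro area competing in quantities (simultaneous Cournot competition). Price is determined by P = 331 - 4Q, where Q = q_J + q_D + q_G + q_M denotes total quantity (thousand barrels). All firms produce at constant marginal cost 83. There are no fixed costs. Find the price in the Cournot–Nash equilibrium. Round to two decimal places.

Each firm earns π_i = (331 - 4Q)q_i - 83q_i.
Setting ∂π_i/∂q_i = 0 with rivals' quantities fixed: 248 - 8q_i - 4·Σ_{j≠i} q_j = 0.
With identical firms every q_j equals q_i, so Σ_{j≠i} q_j = 3q_i and 248 = 20q_i, giving q_i = 62/5.
Total output Q = 248/5, so price P = 331 - 4·(248/5) = 663/5.

132.60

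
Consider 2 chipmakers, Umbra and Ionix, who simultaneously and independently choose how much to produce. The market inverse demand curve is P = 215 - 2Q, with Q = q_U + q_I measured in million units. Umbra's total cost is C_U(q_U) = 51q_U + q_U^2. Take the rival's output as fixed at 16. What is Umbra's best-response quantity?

With the rival's output fixed at 16, Umbra's profit is π_U = (215 - 2·16 - 2q_U)q_U - (51q_U + q_U²) = (183 - 2q_U)q_U - (51q_U + q_U²).
∂π_U/∂q_U = 132 - 6q_U = 0, so q_U = 22.

22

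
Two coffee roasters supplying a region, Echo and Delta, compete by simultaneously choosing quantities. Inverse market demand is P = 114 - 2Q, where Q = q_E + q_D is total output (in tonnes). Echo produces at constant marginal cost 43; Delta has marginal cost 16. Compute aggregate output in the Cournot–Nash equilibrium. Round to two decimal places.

Echo's profit: π_E = (114 - 2Q)q_E - (43q_E). Setting ∂π_E/∂q_E = 0: 71 - 4q_E - 2(q_D) = 0.
Delta's first-order condition: 98 - 4q_D - 2(q_E) = 0.
Rearranging gives the reaction functions q_E = (71 - 2q_D)/4 and q_D = (98 - 2q_E)/4.
Solving the pair: q_E = 22/3, q_D = 125/6.
Total output Q = 22/3 + 125/6 = 169/6.

28.17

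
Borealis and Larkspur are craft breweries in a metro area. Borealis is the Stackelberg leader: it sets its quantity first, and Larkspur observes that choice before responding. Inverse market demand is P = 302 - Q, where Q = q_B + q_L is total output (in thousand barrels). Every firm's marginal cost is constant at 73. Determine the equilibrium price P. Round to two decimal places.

130.25

The follower Larkspur best-responds to any q_B: π_L = (302 - Q)q_L - 73q_L.
Follower FOC: 229 - q_B - 2q_L = 0, so q_L(q_B) = (229 - q_B)/2.
Borealis substitutes q_L(q_B) into its own profit: π_B = q_B(302 - q_B - (229 - q_B)/2) - 73q_B = (375/2 - (1/2)q_B)q_B - 73q_B.
The leader's first-order condition 229/2 - q_B = 0 yields q_B = 229/2.
Then q_L = (229 - 229/2)/2 = 229/4.
Total output Q = 687/4, so price P = 302 - 687/4 = 521/4.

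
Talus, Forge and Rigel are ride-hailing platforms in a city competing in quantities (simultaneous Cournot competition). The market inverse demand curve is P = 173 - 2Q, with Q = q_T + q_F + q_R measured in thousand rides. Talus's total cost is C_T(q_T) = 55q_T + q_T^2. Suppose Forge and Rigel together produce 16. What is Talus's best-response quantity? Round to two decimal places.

14.33

With rivals' combined output fixed at 16, Talus's profit is π_T = (173 - 2·16 - 2q_T)q_T - (55q_T + q_T²) = (141 - 2q_T)q_T - (55q_T + q_T²).
∂π_T/∂q_T = 86 - 6q_T = 0, so q_T = 43/3.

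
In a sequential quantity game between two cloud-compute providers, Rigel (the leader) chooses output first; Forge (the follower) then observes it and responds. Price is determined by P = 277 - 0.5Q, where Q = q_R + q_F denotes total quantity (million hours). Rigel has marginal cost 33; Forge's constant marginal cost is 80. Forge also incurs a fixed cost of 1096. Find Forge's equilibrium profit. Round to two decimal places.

The follower Forge best-responds to any q_R: π_F = (277 - 0.5Q)q_F - 80q_F.
Setting the follower's marginal profit to zero, 197 - (1/2)q_R - q_F = 0, i.e. q_F = (197 - (1/2)q_R).
The leader anticipates this reaction. Substituting into P = 277 - 0.5Q gives P = 357/2 - (1/4)q_R, so π_R = (357/2 - (1/4)q_R)q_R - 33q_R.
Maximising: ∂π_R/∂q_R = 291/2 - (1/2)q_R = 0, giving q_R = 291.
Then q_F = (197 - (1/2)·291) = 103/2.
Price P = 277 - (1/2)·(685/2) = 423/4.
Forge's profit: (423/4 - 80)·(103/2) - 1096 = 1841/8.

230.13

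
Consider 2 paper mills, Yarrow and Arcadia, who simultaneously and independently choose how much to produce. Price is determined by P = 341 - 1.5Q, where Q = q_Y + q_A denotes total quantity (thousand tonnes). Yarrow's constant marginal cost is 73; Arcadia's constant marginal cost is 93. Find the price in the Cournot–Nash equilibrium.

169

Yarrow's profit: π_Y = (341 - 1.5Q)q_Y - (73q_Y). Setting ∂π_Y/∂q_Y = 0: 268 - 3q_Y - (3/2)(q_A) = 0.
Arcadia's first-order condition: 248 - 3q_A - (3/2)(q_Y) = 0.
Best responses: q_Y = (268 - (3/2)q_A)/3, q_A = (248 - (3/2)q_Y)/3.
Solving the pair: q_Y = 64, q_A = 152/3.
Total output Q = 344/3, so price P = 341 - (3/2)·(344/3) = 169.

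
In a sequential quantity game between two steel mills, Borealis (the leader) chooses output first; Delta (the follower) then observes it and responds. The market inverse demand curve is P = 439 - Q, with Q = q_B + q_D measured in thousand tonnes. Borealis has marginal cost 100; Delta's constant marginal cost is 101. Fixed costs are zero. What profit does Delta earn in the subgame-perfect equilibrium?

The follower Delta best-responds to any q_B: π_D = (439 - Q)q_D - 101q_D.
Setting the follower's marginal profit to zero, 338 - q_B - 2q_D = 0, i.e. q_D = (338 - q_B)/2.
Borealis substitutes q_D(q_B) into its own profit: π_B = q_B(439 - q_B - (338 - q_B)/2) - 100q_B = (270 - (1/2)q_B)q_B - 100q_B.
The leader's first-order condition 170 - q_B = 0 yields q_B = 170.
Then q_D = (338 - 170)/2 = 84.
Price P = 439 - 254 = 185.
Delta's profit: (185 - 101)·84 = 7056.

7056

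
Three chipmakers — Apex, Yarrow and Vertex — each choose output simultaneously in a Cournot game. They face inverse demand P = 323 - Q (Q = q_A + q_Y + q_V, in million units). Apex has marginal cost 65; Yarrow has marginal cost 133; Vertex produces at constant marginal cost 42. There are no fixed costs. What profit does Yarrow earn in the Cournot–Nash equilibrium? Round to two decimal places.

60.06

Apex's profit: π_A = (323 - Q)q_A - (65q_A). Setting ∂π_A/∂q_A = 0: 258 - 2q_A - (q_Y + q_V) = 0.
Yarrow's profit: π_Y = (323 - Q)q_Y - (133q_Y). Setting ∂π_Y/∂q_Y = 0: 190 - 2q_Y - (q_A + q_V) = 0.
Vertex's profit: π_V = (323 - Q)q_V - (42q_V). Setting ∂π_V/∂q_V = 0: 281 - 2q_V - (q_A + q_Y) = 0.
Adding the 3 conditions: 729 − 2Q − 2Q = 0, i.e. Q = 729/4.
Back-substituting: q_A = (258 − 729/4) = 303/4, q_Y = (190 − 729/4) = 31/4, q_V = (281 − 729/4) = 395/4.
Price P = 323 - 729/4 = 563/4.
Yarrow's profit: (563/4 - 133)·(31/4) = 961/16.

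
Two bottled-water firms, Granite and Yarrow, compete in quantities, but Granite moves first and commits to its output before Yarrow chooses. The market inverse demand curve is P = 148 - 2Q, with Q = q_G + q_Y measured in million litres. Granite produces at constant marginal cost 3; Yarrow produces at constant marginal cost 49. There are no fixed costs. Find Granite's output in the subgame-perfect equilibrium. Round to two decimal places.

47.75

Solve by backward induction. Given q_G, the follower Yarrow maximises π_Y = (148 - 2q_G - 2q_Y)q_Y - 49q_Y.
Setting the follower's marginal profit to zero, 99 - 2q_G - 4q_Y = 0, i.e. q_Y = (99 - 2q_G)/4.
The leader anticipates this reaction. Substituting into P = 148 - 2Q gives P = 197/2 - q_G, so π_G = (197/2 - q_G)q_G - 3q_G.
The leader's first-order condition 191/2 - 2q_G = 0 yields q_G = 191/4.
Then q_Y = (99 - 2·(191/4))/4 = 7/8.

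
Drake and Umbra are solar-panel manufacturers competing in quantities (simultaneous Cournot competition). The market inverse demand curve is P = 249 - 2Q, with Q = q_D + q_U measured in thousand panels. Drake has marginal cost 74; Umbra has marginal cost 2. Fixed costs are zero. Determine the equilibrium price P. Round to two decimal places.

Drake's profit: π_D = (249 - 2Q)q_D - (74q_D). Setting ∂π_D/∂q_D = 0: 175 - 4q_D - 2(q_U) = 0.
Umbra's profit: π_U = (249 - 2Q)q_U - (2q_U). Setting ∂π_U/∂q_U = 0: 247 - 4q_U - 2(q_D) = 0.
So q_D = (175 - 2q_U)/4 and q_U = (247 - 2q_D)/4.
Solving the pair: q_D = 103/6, q_U = 319/6.
Total output Q = 211/3, so price P = 249 - 2·(211/3) = 325/3.

108.33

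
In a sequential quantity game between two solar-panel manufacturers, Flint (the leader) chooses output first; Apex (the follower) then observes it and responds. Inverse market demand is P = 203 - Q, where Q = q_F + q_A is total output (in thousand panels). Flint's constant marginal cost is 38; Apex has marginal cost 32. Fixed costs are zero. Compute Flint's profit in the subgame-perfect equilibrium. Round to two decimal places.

3160.13

The follower Apex best-responds to any q_F: π_A = (203 - Q)q_A - 32q_A.
∂π_A/∂q_A = 171 - q_F - 2q_A = 0 gives the reaction function q_A = (171 - q_F)/2.
Flint substitutes q_A(q_F) into its own profit: π_F = q_F(203 - q_F - (171 - q_F)/2) - 38q_F = (235/2 - (1/2)q_F)q_F - 38q_F.
Maximising: ∂π_F/∂q_F = 159/2 - q_F = 0, giving q_F = 159/2.
Then q_A = (171 - 159/2)/2 = 183/4.
Price P = 203 - 501/4 = 311/4.
Flint's profit: (311/4 - 38)·(159/2) = 3160.1250.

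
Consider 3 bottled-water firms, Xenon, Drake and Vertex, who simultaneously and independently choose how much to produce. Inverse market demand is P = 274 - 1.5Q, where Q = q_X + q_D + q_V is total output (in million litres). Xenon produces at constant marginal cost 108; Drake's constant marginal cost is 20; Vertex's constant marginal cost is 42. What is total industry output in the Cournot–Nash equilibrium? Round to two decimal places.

Xenon's profit: π_X = (274 - 1.5Q)q_X - (108q_X). Setting ∂π_X/∂q_X = 0: 166 - 3q_X - (3/2)(q_D + q_V) = 0.
Drake's first-order condition: 254 - 3q_D - (3/2)(q_X + q_V) = 0.
Vertex's first-order condition: 232 - 3q_V - (3/2)(q_X + q_D) = 0.
Adding the 3 first-order conditions: 652 − 6Q = 0, so Q = 326/3.
Back-substituting: q_X = (166 − 163)/(3/2) = 2, q_D = (254 − 163)/(3/2) = 182/3, q_V = (232 − 163)/(3/2) = 46.
Total output Q = 2 + 182/3 + 46 = 326/3.

108.67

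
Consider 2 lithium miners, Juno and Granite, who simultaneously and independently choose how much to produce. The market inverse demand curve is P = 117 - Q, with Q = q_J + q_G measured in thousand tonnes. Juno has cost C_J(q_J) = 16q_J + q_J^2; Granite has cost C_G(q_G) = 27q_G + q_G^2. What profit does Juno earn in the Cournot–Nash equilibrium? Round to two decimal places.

Juno's profit: π_J = (117 - Q)q_J - (16q_J + q_J²). Setting ∂π_J/∂q_J = 0: 101 - 4q_J - (q_G) = 0.
Granite's profit: π_G = (117 - Q)q_G - (27q_G + q_G²). Setting ∂π_G/∂q_G = 0: 90 - 4q_G - (q_J) = 0.
Best responses: q_J = (101 - q_G)/4, q_G = (90 - q_J)/4.
Solving the pair: q_J = 314/15, q_G = 259/15.
Price P = 117 - 191/5 = 394/5.
Juno's profit: (394/5)·(314/15) - 16·(314/15) - (314/15)² = 876.4089.

876.41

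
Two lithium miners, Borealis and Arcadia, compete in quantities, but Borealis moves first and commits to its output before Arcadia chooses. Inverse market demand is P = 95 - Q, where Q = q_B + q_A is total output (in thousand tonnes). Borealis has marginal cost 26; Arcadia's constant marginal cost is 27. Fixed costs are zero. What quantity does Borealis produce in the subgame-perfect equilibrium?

35

The follower Arcadia best-responds to any q_B: π_A = (95 - Q)q_A - 27q_A.
Follower FOC: 68 - q_B - 2q_A = 0, so q_A(q_B) = (68 - q_B)/2.
The leader anticipates this reaction. Substituting into P = 95 - Q gives P = 61 - (1/2)q_B, so π_B = (61 - (1/2)q_B)q_B - 26q_B.
The leader's first-order condition 35 - q_B = 0 yields q_B = 35.
Then q_A = (68 - 35)/2 = 33/2.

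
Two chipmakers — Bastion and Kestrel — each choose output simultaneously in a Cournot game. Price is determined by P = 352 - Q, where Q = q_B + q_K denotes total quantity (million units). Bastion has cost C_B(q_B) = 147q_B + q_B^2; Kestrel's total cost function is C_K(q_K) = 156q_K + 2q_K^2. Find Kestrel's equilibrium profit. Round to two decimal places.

Bastion's profit: π_B = (352 - Q)q_B - (147q_B + q_B²). Setting ∂π_B/∂q_B = 0: 205 - 4q_B - (q_K) = 0.
Kestrel's profit: π_K = (352 - Q)q_K - (156q_K + 2q_K²). Setting ∂π_K/∂q_K = 0: 196 - 6q_K - (q_B) = 0.
Rearranging gives the reaction functions q_B = (205 - q_K)/4 and q_K = (196 - q_B)/6.
Solving the pair: q_B = 1034/23, q_K = 579/23.
Price P = 352 - 1613/23 = 281.8696.
Kestrel's profit: 281.8696·(579/23) - 156·(579/23) - 2(579/23)² = 1901.1777.

1901.18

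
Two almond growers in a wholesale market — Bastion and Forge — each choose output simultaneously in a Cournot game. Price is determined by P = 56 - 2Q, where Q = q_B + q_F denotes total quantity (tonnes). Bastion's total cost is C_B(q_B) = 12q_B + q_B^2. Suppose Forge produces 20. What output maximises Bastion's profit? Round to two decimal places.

With the rival's output fixed at 20, Bastion's profit is π_B = (56 - 2·20 - 2q_B)q_B - (12q_B + q_B²) = (16 - 2q_B)q_B - (12q_B + q_B²).
∂π_B/∂q_B = 4 - 6q_B = 0, so q_B = 2/3.

0.67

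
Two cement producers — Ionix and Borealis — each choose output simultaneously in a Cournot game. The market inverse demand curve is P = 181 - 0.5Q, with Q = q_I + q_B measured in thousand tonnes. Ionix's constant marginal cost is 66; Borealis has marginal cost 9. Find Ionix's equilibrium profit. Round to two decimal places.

Ionix's profit: π_I = (181 - 0.5Q)q_I - (66q_I). Setting ∂π_I/∂q_I = 0: 115 - q_I - (1/2)(q_B) = 0.
Borealis's profit: π_B = (181 - 0.5Q)q_B - (9q_B). Setting ∂π_B/∂q_B = 0: 172 - q_B - (1/2)(q_I) = 0.
Best responses: q_I = (115 - (1/2)q_B), q_B = (172 - (1/2)q_I).
Substituting one into the other gives q_I = 116/3 and q_B = 458/3.
Price P = 181 - (1/2)·(574/3) = 256/3.
Ionix's profit: (256/3 - 66)·(116/3) = 747.5556.

747.56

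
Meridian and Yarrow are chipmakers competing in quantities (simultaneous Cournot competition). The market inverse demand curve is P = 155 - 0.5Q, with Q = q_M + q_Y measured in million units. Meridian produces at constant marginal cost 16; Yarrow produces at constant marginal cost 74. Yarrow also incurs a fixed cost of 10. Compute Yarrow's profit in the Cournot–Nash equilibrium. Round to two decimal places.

Meridian's profit: π_M = (155 - 0.5Q)q_M - (16q_M). Setting ∂π_M/∂q_M = 0: 139 - q_M - (1/2)(q_Y) = 0.
Yarrow's first-order condition: 81 - q_Y - (1/2)(q_M) = 0.
Best responses: q_M = (139 - (1/2)q_Y), q_Y = (81 - (1/2)q_M).
Substituting one into the other gives q_M = 394/3 and q_Y = 46/3.
Price P = 155 - (1/2)·(440/3) = 245/3.
Yarrow's profit: (245/3 - 74)·(46/3) - 10 = 968/9.

107.56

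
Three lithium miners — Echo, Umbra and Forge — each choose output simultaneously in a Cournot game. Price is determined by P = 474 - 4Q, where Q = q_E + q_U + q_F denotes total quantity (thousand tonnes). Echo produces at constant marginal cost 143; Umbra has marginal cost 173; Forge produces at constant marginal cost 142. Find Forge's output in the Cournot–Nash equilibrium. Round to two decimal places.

22.75

Echo's profit: π_E = (474 - 4Q)q_E - (143q_E). Setting ∂π_E/∂q_E = 0: 331 - 8q_E - 4(q_U + q_F) = 0.
Umbra's first-order condition: 301 - 8q_U - 4(q_E + q_F) = 0.
Forge's profit: π_F = (474 - 4Q)q_F - (142q_F). Setting ∂π_F/∂q_F = 0: 332 - 8q_F - 4(q_E + q_U) = 0.
Adding the 3 first-order conditions: 964 − 16Q = 0, so Q = 241/4.
Back-substituting: q_E = (331 − 241)/4 = 45/2, q_U = (301 − 241)/4 = 15, q_F = (332 − 241)/4 = 91/4.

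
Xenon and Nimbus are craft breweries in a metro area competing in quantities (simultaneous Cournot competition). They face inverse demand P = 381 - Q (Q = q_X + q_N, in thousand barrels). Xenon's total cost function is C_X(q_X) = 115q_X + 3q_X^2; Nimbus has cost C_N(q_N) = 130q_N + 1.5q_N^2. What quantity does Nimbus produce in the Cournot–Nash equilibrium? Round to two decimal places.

Xenon's profit: π_X = (381 - Q)q_X - (115q_X + 3q_X²). Setting ∂π_X/∂q_X = 0: 266 - 8q_X - (q_N) = 0.
Nimbus's first-order condition: 251 - 5q_N - (q_X) = 0.
Best responses: q_X = (266 - q_N)/8, q_N = (251 - q_X)/5.
Solving the pair: q_X = 83/3, q_N = 134/3.

44.67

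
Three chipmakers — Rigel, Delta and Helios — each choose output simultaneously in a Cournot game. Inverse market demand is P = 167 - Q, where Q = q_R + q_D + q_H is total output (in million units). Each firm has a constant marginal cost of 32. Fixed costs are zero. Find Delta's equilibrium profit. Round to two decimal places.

A representative firm's profit is π_i = q_i(167 - Q) - 32q_i.
Setting ∂π_i/∂q_i = 0 with rivals' quantities fixed: 135 - 2q_i - Σ_{j≠i} q_j = 0.
With identical firms every q_j equals q_i, so Σ_{j≠i} q_j = 2q_i and 135 = 4q_i, giving q_i = 135/4.
Price P = 167 - 405/4 = 263/4.
Delta's profit: (263/4 - 32)·(135/4) = 1139.0625.

1139.06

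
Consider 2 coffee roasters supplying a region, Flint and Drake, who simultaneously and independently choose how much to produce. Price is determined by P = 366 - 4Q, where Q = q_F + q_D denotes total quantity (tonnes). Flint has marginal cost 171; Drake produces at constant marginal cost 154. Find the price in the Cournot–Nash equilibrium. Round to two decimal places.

Flint's profit: π_F = (366 - 4Q)q_F - (171q_F). Setting ∂π_F/∂q_F = 0: 195 - 8q_F - 4(q_D) = 0.
Drake's profit: π_D = (366 - 4Q)q_D - (154q_D). Setting ∂π_D/∂q_D = 0: 212 - 8q_D - 4(q_F) = 0.
Best responses: q_F = (195 - 4q_D)/8, q_D = (212 - 4q_F)/8.
Substituting one into the other gives q_F = 89/6 and q_D = 229/12.
Total output Q = 407/12, so price P = 366 - 4·(407/12) = 691/3.

230.33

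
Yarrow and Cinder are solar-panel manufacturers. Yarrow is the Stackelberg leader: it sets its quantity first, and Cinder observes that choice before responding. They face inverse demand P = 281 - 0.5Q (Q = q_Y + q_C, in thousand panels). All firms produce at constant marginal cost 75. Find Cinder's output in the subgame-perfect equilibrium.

103

The follower Cinder best-responds to any q_Y: π_C = (281 - 0.5Q)q_C - 75q_C.
∂π_C/∂q_C = 206 - (1/2)q_Y - q_C = 0 gives the reaction function q_C = (206 - (1/2)q_Y).
The leader anticipates this reaction. Substituting into P = 281 - 0.5Q gives P = 178 - (1/4)q_Y, so π_Y = (178 - (1/4)q_Y)q_Y - 75q_Y.
The leader's first-order condition 103 - (1/2)q_Y = 0 yields q_Y = 206.
Then q_C = (206 - (1/2)·206) = 103.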